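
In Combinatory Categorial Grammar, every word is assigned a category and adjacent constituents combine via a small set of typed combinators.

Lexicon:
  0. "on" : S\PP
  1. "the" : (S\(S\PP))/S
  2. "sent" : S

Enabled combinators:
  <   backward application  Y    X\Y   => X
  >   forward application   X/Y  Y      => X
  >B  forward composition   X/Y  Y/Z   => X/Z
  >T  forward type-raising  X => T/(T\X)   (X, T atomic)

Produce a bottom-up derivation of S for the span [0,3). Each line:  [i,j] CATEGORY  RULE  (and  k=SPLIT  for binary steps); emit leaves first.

[0,3] S   <
  [0,1] "on" : S\PP
  [1,3] S\(S\PP)   >
    [1,2] "the" : (S\(S\PP))/S
    [2,3] "sent" : S

[0,1] S\PP  lex  "on"
[1,2] (S\(S\PP))/S  lex  "the"
[2,3] S  lex  "sent"
[1,3] S\(S\PP)  >  k=2
[0,3] S  <  k=1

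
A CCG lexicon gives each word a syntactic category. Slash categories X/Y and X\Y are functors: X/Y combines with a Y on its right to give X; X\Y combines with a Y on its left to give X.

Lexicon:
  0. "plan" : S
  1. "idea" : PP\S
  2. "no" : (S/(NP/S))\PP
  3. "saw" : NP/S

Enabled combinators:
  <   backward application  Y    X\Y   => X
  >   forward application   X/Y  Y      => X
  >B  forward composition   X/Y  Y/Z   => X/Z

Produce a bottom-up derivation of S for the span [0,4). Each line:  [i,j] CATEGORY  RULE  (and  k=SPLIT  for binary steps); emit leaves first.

[0,1] S  lex  "plan"
[1,2] PP\S  lex  "idea"
[0,2] PP  <  k=1
[2,3] (S/(NP/S))\PP  lex  "no"
[0,3] S/(NP/S)  <  k=2
[3,4] NP/S  lex  "saw"
[0,4] S  >  k=3

[0,4] S   >
  [0,3] S/(NP/S)   <
    [0,2] PP   <
      [0,1] "plan" : S
      [1,2] "idea" : PP\S
    [2,3] "no" : (S/(NP/S))\PP
  [3,4] "saw" : NP/S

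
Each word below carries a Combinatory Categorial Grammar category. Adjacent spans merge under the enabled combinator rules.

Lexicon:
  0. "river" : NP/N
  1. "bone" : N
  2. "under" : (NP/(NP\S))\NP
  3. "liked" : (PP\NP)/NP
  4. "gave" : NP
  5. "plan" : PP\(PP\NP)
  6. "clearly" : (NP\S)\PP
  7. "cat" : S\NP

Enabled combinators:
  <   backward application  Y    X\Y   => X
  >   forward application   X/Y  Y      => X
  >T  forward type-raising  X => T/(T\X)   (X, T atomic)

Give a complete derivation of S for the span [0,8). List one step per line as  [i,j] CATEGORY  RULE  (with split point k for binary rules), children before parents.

[0,8] S   <
  [0,7] NP   >
    [0,3] NP/(NP\S)   <
      [0,2] NP   >
        [0,1] "river" : NP/N
        [1,2] "bone" : N
      [2,3] "under" : (NP/(NP\S))\NP
    [3,7] NP\S   <
      [3,6] PP   <
        [3,5] PP\NP   >
          [3,4] "liked" : (PP\NP)/NP
          [4,5] "gave" : NP
        [5,6] "plan" : PP\(PP\NP)
      [6,7] "clearly" : (NP\S)\PP
  [7,8] "cat" : S\NP

[0,1] NP/N  lex  "river"
[1,2] N  lex  "bone"
[0,2] NP  >  k=1
[2,3] (NP/(NP\S))\NP  lex  "under"
[0,3] NP/(NP\S)  <  k=2
[3,4] (PP\NP)/NP  lex  "liked"
[4,5] NP  lex  "gave"
[3,5] PP\NP  >  k=4
[5,6] PP\(PP\NP)  lex  "plan"
[3,6] PP  <  k=5
[6,7] (NP\S)\PP  lex  "clearly"
[3,7] NP\S  <  k=6
[0,7] NP  >  k=3
[7,8] S\NP  lex  "cat"
[0,8] S  <  k=7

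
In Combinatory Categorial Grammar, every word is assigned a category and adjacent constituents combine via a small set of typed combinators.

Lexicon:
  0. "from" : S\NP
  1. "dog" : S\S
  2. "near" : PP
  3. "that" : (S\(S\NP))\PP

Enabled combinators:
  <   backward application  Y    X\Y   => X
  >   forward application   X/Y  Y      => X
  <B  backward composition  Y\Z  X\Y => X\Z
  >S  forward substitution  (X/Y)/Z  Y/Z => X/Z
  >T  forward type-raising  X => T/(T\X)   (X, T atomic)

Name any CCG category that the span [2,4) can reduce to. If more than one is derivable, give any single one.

S\(S\NP)

[0,4] S   <
  [0,2] S\NP   <B
    [0,1] "from" : S\NP
    [1,2] "dog" : S\S
  [2,4] S\(S\NP)   <
    [2,3] "near" : PP
    [3,4] "that" : (S\(S\NP))\PP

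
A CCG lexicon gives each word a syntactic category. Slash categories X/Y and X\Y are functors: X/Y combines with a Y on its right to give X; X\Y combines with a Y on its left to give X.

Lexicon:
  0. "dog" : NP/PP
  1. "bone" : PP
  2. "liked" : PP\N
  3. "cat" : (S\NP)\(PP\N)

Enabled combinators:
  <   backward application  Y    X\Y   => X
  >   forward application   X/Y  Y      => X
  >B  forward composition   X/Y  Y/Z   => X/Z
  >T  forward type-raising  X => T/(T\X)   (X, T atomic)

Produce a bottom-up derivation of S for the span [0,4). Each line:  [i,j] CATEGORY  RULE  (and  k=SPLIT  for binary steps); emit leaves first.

[0,4] S   <
  [0,2] NP   >
    [0,1] "dog" : NP/PP
    [1,2] "bone" : PP
  [2,4] S\NP   <
    [2,3] "liked" : PP\N
    [3,4] "cat" : (S\NP)\(PP\N)

[0,1] NP/PP  lex  "dog"
[1,2] PP  lex  "bone"
[0,2] NP  >  k=1
[2,3] PP\N  lex  "liked"
[3,4] (S\NP)\(PP\N)  lex  "cat"
[2,4] S\NP  <  k=3
[0,4] S  <  k=2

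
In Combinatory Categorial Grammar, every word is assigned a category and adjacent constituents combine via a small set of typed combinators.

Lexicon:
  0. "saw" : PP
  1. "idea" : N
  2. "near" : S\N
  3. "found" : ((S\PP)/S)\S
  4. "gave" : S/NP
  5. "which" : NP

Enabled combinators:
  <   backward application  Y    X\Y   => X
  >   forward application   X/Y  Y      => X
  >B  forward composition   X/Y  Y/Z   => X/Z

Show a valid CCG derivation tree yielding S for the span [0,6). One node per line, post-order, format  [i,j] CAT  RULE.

[0,6] S   <
  [0,1] "saw" : PP
  [1,6] S\PP   >
    [1,4] (S\PP)/S   <
      [1,3] S   <
        [1,2] "idea" : N
        [2,3] "near" : S\N
      [3,4] "found" : ((S\PP)/S)\S
    [4,6] S   >
      [4,5] "gave" : S/NP
      [5,6] "which" : NP

[0,1] PP  lex  "saw"
[1,2] N  lex  "idea"
[2,3] S\N  lex  "near"
[1,3] S  <  k=2
[3,4] ((S\PP)/S)\S  lex  "found"
[1,4] (S\PP)/S  <  k=3
[4,5] S/NP  lex  "gave"
[5,6] NP  lex  "which"
[4,6] S  >  k=5
[1,6] S\PP  >  k=4
[0,6] S  <  k=1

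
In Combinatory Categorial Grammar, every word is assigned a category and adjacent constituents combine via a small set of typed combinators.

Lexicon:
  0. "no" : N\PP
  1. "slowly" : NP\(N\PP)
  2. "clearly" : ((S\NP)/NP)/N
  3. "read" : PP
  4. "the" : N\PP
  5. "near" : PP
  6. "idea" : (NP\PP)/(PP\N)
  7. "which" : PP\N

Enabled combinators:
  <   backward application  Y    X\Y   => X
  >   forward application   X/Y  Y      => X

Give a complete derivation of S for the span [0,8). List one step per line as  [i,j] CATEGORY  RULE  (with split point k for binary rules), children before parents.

[0,1] N\PP  lex  "no"
[1,2] NP\(N\PP)  lex  "slowly"
[0,2] NP  <  k=1
[2,3] ((S\NP)/NP)/N  lex  "clearly"
[3,4] PP  lex  "read"
[4,5] N\PP  lex  "the"
[3,5] N  <  k=4
[2,5] (S\NP)/NP  >  k=3
[5,6] PP  lex  "near"
[6,7] (NP\PP)/(PP\N)  lex  "idea"
[7,8] PP\N  lex  "which"
[6,8] NP\PP  >  k=7
[5,8] NP  <  k=6
[2,8] S\NP  >  k=5
[0,8] S  <  k=2

[0,8] S   <
  [0,2] NP   <
    [0,1] "no" : N\PP
    [1,2] "slowly" : NP\(N\PP)
  [2,8] S\NP   >
    [2,5] (S\NP)/NP   >
      [2,3] "clearly" : ((S\NP)/NP)/N
      [3,5] N   <
        [3,4] "read" : PP
        [4,5] "the" : N\PP
    [5,8] NP   <
      [5,6] "near" : PP
      [6,8] NP\PP   >
        [6,7] "idea" : (NP\PP)/(PP\N)
        [7,8] "which" : PP\N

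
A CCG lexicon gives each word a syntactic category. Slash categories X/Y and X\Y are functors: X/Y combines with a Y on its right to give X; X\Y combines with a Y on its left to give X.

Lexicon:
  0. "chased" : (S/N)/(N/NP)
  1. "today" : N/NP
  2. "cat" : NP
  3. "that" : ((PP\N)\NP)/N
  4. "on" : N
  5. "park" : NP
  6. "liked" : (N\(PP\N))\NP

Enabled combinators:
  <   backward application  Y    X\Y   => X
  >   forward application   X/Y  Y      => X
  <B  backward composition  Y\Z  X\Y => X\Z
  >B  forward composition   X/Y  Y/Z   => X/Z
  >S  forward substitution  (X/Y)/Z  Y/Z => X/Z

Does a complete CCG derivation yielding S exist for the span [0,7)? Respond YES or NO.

YES

[0,7] S   >
  [0,2] S/N   >
    [0,1] "chased" : (S/N)/(N/NP)
    [1,2] "today" : N/NP
  [2,7] N   <
    [2,5] PP\N   <
      [2,3] "cat" : NP
      [3,5] (PP\N)\NP   >
        [3,4] "that" : ((PP\N)\NP)/N
        [4,5] "on" : N
    [5,7] N\(PP\N)   <
      [5,6] "park" : NP
      [6,7] "liked" : (N\(PP\N))\NP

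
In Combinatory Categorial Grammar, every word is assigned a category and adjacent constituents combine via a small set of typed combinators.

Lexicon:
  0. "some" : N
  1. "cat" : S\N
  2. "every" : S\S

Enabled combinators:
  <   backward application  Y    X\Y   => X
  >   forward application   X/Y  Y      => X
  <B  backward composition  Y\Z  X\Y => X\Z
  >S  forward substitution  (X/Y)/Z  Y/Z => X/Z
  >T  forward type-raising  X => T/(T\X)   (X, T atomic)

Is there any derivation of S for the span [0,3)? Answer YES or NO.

[0,3] S   >
  [0,1] S/(S\N)   >T
    [0,1] "some" : N
  [1,3] S\N   <B
    [1,2] "cat" : S\N
    [2,3] "every" : S\S

YES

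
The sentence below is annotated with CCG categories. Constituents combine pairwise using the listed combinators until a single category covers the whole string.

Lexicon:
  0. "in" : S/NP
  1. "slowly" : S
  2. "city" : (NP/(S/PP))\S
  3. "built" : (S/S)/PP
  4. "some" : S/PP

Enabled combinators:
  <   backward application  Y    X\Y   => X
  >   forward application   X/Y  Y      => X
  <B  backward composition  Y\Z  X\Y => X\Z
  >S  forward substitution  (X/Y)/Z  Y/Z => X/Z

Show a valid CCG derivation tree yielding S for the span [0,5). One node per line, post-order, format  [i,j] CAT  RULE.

[0,1] S/NP  lex  "in"
[1,2] S  lex  "slowly"
[2,3] (NP/(S/PP))\S  lex  "city"
[1,3] NP/(S/PP)  <  k=2
[3,4] (S/S)/PP  lex  "built"
[4,5] S/PP  lex  "some"
[3,5] S/PP  >S  k=4
[1,5] NP  >  k=3
[0,5] S  >  k=1

[0,5] S   >
  [0,1] "in" : S/NP
  [1,5] NP   >
    [1,3] NP/(S/PP)   <
      [1,2] "slowly" : S
      [2,3] "city" : (NP/(S/PP))\S
    [3,5] S/PP   >S
      [3,4] "built" : (S/S)/PP
      [4,5] "some" : S/PP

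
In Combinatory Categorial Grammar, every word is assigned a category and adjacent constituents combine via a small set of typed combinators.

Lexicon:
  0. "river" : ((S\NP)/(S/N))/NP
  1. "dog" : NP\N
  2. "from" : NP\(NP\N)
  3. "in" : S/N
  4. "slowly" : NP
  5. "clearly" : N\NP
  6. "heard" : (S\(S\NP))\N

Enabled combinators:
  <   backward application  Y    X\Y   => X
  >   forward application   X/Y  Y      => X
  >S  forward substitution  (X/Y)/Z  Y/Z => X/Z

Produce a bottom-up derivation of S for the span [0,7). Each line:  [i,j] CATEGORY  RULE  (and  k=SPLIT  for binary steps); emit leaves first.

[0,1] ((S\NP)/(S/N))/NP  lex  "river"
[1,2] NP\N  lex  "dog"
[2,3] NP\(NP\N)  lex  "from"
[1,3] NP  <  k=2
[0,3] (S\NP)/(S/N)  >  k=1
[3,4] S/N  lex  "in"
[0,4] S\NP  >  k=3
[4,5] NP  lex  "slowly"
[5,6] N\NP  lex  "clearly"
[4,6] N  <  k=5
[6,7] (S\(S\NP))\N  lex  "heard"
[4,7] S\(S\NP)  <  k=6
[0,7] S  <  k=4

[0,7] S   <
  [0,4] S\NP   >
    [0,3] (S\NP)/(S/N)   >
      [0,1] "river" : ((S\NP)/(S/N))/NP
      [1,3] NP   <
        [1,2] "dog" : NP\N
        [2,3] "from" : NP\(NP\N)
    [3,4] "in" : S/N
  [4,7] S\(S\NP)   <
    [4,6] N   <
      [4,5] "slowly" : NP
      [5,6] "clearly" : N\NP
    [6,7] "heard" : (S\(S\NP))\N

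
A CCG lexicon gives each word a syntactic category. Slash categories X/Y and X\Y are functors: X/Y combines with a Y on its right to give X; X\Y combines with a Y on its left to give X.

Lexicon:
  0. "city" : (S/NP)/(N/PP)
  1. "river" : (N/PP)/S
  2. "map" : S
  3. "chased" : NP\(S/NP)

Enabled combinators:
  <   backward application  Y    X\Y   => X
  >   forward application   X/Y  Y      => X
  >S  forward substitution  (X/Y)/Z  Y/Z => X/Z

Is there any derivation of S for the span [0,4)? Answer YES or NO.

(S/NP)/(N/PP) (N/PP)/S S NP\(S/NP)
CKY chart[0,4] = {NP}; S ∉ chart

NO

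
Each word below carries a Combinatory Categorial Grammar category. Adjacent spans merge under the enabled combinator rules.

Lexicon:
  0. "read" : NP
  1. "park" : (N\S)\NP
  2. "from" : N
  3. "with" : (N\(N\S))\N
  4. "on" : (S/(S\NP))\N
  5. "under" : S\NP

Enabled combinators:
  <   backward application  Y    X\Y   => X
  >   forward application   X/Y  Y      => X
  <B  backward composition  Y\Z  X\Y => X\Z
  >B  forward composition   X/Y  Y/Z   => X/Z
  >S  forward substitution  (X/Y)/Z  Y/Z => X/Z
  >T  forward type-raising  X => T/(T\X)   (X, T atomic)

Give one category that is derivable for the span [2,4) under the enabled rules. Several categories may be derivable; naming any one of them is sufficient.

[0,6] S   >
  [0,5] S/(S\NP)   <
    [0,4] N   >
      [0,1] N/(N\NP)   >T
        [0,1] "read" : NP
      [1,4] N\NP   <B
        [1,2] "park" : (N\S)\NP
        [2,4] N\(N\S)   <
          [2,3] "from" : N
          [3,4] "with" : (N\(N\S))\N
    [4,5] "on" : (S/(S\NP))\N
  [5,6] "under" : S\NP

N\(N\S)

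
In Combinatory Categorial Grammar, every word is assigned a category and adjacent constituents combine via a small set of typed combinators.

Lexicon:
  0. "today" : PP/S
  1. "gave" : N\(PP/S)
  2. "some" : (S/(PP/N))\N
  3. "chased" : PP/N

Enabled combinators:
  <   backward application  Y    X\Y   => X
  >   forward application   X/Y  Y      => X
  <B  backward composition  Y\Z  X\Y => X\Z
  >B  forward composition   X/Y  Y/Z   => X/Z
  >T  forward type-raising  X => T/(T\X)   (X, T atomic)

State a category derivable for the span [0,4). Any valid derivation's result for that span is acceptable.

[0,4] S   >
  [0,3] S/(PP/N)   <
    [0,2] N   <
      [0,1] "today" : PP/S
      [1,2] "gave" : N\(PP/S)
    [2,3] "some" : (S/(PP/N))\N
  [3,4] "chased" : PP/N

S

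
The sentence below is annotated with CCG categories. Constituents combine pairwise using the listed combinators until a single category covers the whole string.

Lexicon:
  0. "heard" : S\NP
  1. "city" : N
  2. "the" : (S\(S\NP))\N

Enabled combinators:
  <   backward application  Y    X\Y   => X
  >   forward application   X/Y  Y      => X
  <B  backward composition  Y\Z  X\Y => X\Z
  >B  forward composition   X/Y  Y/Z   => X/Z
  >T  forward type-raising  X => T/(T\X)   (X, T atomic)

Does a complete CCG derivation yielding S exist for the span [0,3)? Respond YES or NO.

[0,3] S   <
  [0,1] "heard" : S\NP
  [1,3] S\(S\NP)   <
    [1,2] "city" : N
    [2,3] "the" : (S\(S\NP))\N

YES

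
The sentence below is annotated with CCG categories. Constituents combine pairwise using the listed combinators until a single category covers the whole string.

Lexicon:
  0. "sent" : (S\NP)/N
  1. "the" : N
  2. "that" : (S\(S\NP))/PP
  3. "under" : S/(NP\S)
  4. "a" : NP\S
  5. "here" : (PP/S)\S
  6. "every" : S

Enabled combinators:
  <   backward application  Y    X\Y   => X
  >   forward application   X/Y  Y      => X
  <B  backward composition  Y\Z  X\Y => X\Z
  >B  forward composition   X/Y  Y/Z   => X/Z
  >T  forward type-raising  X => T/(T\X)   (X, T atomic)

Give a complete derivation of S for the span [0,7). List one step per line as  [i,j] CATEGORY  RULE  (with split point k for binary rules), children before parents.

[0,1] (S\NP)/N  lex  "sent"
[1,2] N  lex  "the"
[0,2] S\NP  >  k=1
[2,3] (S\(S\NP))/PP  lex  "that"
[3,4] S/(NP\S)  lex  "under"
[4,5] NP\S  lex  "a"
[3,5] S  >  k=4
[5,6] (PP/S)\S  lex  "here"
[3,6] PP/S  <  k=5
[6,7] S  lex  "every"
[3,7] PP  >  k=6
[2,7] S\(S\NP)  >  k=3
[0,7] S  <  k=2

[0,7] S   <
  [0,2] S\NP   >
    [0,1] "sent" : (S\NP)/N
    [1,2] "the" : N
  [2,7] S\(S\NP)   >
    [2,3] "that" : (S\(S\NP))/PP
    [3,7] PP   >
      [3,6] PP/S   <
        [3,5] S   >
          [3,4] "under" : S/(NP\S)
          [4,5] "a" : NP\S
        [5,6] "here" : (PP/S)\S
      [6,7] "every" : S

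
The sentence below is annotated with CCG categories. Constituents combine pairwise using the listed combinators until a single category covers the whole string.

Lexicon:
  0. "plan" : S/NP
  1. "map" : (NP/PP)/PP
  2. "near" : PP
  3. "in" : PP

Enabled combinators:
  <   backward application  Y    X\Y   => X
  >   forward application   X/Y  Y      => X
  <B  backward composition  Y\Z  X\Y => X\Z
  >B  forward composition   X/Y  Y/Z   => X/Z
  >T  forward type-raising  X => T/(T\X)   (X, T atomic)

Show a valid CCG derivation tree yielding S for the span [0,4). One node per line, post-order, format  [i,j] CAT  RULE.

[0,4] S   >
  [0,3] S/PP   >B
    [0,1] "plan" : S/NP
    [1,3] NP/PP   >
      [1,2] "map" : (NP/PP)/PP
      [2,3] "near" : PP
  [3,4] "in" : PP

[0,1] S/NP  lex  "plan"
[1,2] (NP/PP)/PP  lex  "map"
[2,3] PP  lex  "near"
[1,3] NP/PP  >  k=2
[0,3] S/PP  >B  k=1
[3,4] PP  lex  "in"
[0,4] S  >  k=3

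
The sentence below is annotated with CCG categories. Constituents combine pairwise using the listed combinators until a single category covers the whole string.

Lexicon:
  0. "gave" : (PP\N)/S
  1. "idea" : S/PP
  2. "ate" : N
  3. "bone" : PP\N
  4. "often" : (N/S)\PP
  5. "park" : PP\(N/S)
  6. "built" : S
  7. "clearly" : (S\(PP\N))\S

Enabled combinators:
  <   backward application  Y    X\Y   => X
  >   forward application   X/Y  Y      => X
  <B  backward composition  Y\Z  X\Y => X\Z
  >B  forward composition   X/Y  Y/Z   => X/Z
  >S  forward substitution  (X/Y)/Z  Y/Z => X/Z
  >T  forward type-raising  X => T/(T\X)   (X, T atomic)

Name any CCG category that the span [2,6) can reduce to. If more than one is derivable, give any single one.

PP

[0,8] S   <
  [0,6] PP\N   >
    [0,1] "gave" : (PP\N)/S
    [1,6] S   >
      [1,2] "idea" : S/PP
      [2,6] PP   <
        [2,5] N/S   <
          [2,4] PP   <
            [2,3] "ate" : N
            [3,4] "bone" : PP\N
          [4,5] "often" : (N/S)\PP
        [5,6] "park" : PP\(N/S)
  [6,8] S\(PP\N)   <
    [6,7] "built" : S
    [7,8] "clearly" : (S\(PP\N))\S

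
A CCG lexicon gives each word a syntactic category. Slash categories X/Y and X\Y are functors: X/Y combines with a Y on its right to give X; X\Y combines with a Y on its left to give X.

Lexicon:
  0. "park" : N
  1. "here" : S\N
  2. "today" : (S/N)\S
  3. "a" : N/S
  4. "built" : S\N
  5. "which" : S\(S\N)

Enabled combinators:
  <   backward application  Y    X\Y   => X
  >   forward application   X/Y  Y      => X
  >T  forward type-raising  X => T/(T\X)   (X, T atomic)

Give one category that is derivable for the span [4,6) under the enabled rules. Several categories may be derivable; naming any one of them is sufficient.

S

[0,6] S   >
  [0,3] S/N   <
    [0,2] S   <
      [0,1] "park" : N
      [1,2] "here" : S\N
    [2,3] "today" : (S/N)\S
  [3,6] N   >
    [3,4] "a" : N/S
    [4,6] S   <
      [4,5] "built" : S\N
      [5,6] "which" : S\(S\N)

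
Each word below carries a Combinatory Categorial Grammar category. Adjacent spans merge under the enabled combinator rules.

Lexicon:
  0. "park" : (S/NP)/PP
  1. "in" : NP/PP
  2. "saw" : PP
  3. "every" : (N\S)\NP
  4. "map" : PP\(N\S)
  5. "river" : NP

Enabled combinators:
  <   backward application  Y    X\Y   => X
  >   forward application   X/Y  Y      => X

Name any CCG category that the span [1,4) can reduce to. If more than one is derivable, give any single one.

[0,6] S   >
  [0,5] S/NP   >
    [0,1] "park" : (S/NP)/PP
    [1,5] PP   <
      [1,4] N\S   <
        [1,3] NP   >
          [1,2] "in" : NP/PP
          [2,3] "saw" : PP
        [3,4] "every" : (N\S)\NP
      [4,5] "map" : PP\(N\S)
  [5,6] "river" : NP

N\S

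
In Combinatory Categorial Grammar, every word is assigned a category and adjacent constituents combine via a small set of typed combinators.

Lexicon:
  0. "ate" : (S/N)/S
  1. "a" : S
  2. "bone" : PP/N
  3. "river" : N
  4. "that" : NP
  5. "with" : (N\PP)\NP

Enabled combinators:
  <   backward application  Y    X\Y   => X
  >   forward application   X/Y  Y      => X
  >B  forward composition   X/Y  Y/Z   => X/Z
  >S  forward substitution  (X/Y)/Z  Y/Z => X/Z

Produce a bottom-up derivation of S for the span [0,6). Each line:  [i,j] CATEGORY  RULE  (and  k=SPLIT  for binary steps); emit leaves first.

[0,6] S   >
  [0,2] S/N   >
    [0,1] "ate" : (S/N)/S
    [1,2] "a" : S
  [2,6] N   <
    [2,4] PP   >
      [2,3] "bone" : PP/N
      [3,4] "river" : N
    [4,6] N\PP   <
      [4,5] "that" : NP
      [5,6] "with" : (N\PP)\NP

[0,1] (S/N)/S  lex  "ate"
[1,2] S  lex  "a"
[0,2] S/N  >  k=1
[2,3] PP/N  lex  "bone"
[3,4] N  lex  "river"
[2,4] PP  >  k=3
[4,5] NP  lex  "that"
[5,6] (N\PP)\NP  lex  "with"
[4,6] N\PP  <  k=5
[2,6] N  <  k=4
[0,6] S  >  k=2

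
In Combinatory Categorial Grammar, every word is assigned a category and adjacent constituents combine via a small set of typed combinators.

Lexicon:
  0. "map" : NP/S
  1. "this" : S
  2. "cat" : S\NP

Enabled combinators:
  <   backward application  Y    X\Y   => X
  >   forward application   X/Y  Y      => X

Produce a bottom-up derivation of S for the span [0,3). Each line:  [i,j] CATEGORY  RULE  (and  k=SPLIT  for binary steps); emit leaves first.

[0,1] NP/S  lex  "map"
[1,2] S  lex  "this"
[0,2] NP  >  k=1
[2,3] S\NP  lex  "cat"
[0,3] S  <  k=2

[0,3] S   <
  [0,2] NP   >
    [0,1] "map" : NP/S
    [1,2] "this" : S
  [2,3] "cat" : S\NP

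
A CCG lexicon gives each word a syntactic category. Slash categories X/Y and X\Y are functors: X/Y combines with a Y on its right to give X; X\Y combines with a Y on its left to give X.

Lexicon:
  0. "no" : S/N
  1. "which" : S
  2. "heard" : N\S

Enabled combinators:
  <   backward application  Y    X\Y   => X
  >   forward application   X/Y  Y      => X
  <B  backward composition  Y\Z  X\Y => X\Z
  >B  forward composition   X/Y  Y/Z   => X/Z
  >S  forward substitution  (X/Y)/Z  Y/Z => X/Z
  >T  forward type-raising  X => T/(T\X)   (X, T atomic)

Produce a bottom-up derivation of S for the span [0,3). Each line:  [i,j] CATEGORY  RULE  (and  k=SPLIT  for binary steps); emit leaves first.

[0,1] S/N  lex  "no"
[1,2] S  lex  "which"
[2,3] N\S  lex  "heard"
[1,3] N  <  k=2
[0,3] S  >  k=1

[0,3] S   >
  [0,1] "no" : S/N
  [1,3] N   <
    [1,2] "which" : S
    [2,3] "heard" : N\S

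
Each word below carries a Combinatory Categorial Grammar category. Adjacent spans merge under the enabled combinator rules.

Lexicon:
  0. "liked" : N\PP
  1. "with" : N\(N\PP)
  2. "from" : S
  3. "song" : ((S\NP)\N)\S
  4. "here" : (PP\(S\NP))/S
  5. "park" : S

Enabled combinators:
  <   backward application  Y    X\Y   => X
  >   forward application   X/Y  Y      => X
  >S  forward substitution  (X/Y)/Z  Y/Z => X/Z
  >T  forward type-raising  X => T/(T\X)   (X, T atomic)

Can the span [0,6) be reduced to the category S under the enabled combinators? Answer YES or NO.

NO

N\PP N\(N\PP) S ((S\NP)\N)\S (PP\(S\NP))/S S
CKY chart[0,6] = {N/(N\PP), NP/(NP\PP), PP, PP/(PP\PP), S/(S\PP)}; S ∉ chart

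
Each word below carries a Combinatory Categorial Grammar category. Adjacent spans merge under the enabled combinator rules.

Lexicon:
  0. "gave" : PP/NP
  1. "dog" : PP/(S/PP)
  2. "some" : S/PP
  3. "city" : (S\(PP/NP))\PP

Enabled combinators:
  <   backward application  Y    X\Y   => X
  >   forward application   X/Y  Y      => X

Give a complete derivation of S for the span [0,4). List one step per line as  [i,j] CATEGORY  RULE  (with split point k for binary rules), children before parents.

[0,1] PP/NP  lex  "gave"
[1,2] PP/(S/PP)  lex  "dog"
[2,3] S/PP  lex  "some"
[1,3] PP  >  k=2
[3,4] (S\(PP/NP))\PP  lex  "city"
[1,4] S\(PP/NP)  <  k=3
[0,4] S  <  k=1

[0,4] S   <
  [0,1] "gave" : PP/NP
  [1,4] S\(PP/NP)   <
    [1,3] PP   >
      [1,2] "dog" : PP/(S/PP)
      [2,3] "some" : S/PP
    [3,4] "city" : (S\(PP/NP))\PP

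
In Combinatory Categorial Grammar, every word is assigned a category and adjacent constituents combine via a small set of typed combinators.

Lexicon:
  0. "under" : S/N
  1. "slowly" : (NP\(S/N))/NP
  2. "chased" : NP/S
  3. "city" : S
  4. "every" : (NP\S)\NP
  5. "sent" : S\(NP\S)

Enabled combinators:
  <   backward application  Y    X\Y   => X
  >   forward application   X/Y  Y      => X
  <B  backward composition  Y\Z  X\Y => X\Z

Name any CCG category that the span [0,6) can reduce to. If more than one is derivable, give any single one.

S

[0,6] S   <
  [0,4] NP   <
    [0,1] "under" : S/N
    [1,4] NP\(S/N)   >
      [1,2] "slowly" : (NP\(S/N))/NP
      [2,4] NP   >
        [2,3] "chased" : NP/S
        [3,4] "city" : S
  [4,6] S\NP   <B
    [4,5] "every" : (NP\S)\NP
    [5,6] "sent" : S\(NP\S)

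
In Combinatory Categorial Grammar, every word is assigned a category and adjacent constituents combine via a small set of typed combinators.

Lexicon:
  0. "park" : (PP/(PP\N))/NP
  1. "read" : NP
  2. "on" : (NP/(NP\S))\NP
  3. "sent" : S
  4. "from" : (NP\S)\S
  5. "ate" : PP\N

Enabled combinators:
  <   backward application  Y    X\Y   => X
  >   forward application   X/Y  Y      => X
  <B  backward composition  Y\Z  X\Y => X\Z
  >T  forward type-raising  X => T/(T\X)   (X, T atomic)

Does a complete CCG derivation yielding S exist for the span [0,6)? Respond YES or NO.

NO

(PP/(PP\N))/NP NP (NP/(NP\S))\NP S (NP\S)\S PP\N
CKY chart[0,6] = {N/(N\PP), NP/(NP\PP), PP, PP/(PP\PP), S/(S\PP)}; S ∉ chart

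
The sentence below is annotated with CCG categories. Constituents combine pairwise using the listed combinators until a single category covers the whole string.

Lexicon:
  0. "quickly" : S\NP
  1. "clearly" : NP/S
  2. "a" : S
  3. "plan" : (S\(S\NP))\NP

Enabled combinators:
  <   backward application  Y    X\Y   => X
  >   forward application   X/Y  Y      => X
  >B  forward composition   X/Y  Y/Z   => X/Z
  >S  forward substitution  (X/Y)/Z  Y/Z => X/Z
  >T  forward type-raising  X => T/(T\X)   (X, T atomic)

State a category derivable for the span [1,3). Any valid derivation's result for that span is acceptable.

NP

[0,4] S   <
  [0,1] "quickly" : S\NP
  [1,4] S\(S\NP)   <
    [1,3] NP   >
      [1,2] "clearly" : NP/S
      [2,3] "a" : S
    [3,4] "plan" : (S\(S\NP))\NP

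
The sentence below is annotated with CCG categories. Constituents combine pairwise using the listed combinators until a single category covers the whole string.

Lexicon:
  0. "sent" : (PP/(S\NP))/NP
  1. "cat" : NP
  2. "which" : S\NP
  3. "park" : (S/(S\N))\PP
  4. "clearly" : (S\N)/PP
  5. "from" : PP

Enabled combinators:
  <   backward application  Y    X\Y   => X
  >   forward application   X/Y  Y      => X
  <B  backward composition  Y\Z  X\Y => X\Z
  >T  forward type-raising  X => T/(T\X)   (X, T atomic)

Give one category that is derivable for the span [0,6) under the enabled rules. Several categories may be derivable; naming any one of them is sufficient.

S

[0,6] S   >
  [0,4] S/(S\N)   <
    [0,3] PP   >
      [0,2] PP/(S\NP)   >
        [0,1] "sent" : (PP/(S\NP))/NP
        [1,2] "cat" : NP
      [2,3] "which" : S\NP
    [3,4] "park" : (S/(S\N))\PP
  [4,6] S\N   >
    [4,5] "clearly" : (S\N)/PP
    [5,6] "from" : PP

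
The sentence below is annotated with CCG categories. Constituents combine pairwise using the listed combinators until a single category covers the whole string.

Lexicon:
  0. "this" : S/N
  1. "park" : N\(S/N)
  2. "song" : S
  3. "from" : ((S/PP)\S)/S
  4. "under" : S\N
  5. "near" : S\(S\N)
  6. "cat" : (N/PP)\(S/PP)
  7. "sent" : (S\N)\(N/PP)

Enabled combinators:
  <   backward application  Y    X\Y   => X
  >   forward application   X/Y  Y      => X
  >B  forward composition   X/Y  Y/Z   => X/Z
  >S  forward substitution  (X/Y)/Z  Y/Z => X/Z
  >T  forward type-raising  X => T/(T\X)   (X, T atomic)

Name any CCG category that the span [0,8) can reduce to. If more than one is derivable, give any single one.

S

[0,8] S   <
  [0,2] N   <
    [0,1] "this" : S/N
    [1,2] "park" : N\(S/N)
  [2,8] S\N   <
    [2,7] N/PP   <
      [2,6] S/PP   <
        [2,3] "song" : S
        [3,6] (S/PP)\S   >
          [3,4] "from" : ((S/PP)\S)/S
          [4,6] S   <
            [4,5] "under" : S\N
            [5,6] "near" : S\(S\N)
      [6,7] "cat" : (N/PP)\(S/PP)
    [7,8] "sent" : (S\N)\(N/PP)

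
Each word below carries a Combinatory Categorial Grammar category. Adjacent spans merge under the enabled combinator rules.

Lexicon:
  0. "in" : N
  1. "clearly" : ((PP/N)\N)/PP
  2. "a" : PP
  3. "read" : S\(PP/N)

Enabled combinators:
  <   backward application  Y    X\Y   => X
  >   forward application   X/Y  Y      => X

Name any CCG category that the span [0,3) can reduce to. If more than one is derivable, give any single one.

[0,4] S   <
  [0,3] PP/N   <
    [0,1] "in" : N
    [1,3] (PP/N)\N   >
      [1,2] "clearly" : ((PP/N)\N)/PP
      [2,3] "a" : PP
  [3,4] "read" : S\(PP/N)

PP/N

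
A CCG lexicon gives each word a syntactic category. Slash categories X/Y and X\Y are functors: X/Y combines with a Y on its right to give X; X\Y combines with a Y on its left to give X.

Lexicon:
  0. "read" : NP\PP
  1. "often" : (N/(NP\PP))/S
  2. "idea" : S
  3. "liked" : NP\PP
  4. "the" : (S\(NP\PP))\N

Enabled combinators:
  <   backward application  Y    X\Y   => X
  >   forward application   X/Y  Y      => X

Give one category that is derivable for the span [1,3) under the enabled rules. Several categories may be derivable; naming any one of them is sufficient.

[0,5] S   <
  [0,1] "read" : NP\PP
  [1,5] S\(NP\PP)   <
    [1,4] N   >
      [1,3] N/(NP\PP)   >
        [1,2] "often" : (N/(NP\PP))/S
        [2,3] "idea" : S
      [3,4] "liked" : NP\PP
    [4,5] "the" : (S\(NP\PP))\N

N/(NP\PP)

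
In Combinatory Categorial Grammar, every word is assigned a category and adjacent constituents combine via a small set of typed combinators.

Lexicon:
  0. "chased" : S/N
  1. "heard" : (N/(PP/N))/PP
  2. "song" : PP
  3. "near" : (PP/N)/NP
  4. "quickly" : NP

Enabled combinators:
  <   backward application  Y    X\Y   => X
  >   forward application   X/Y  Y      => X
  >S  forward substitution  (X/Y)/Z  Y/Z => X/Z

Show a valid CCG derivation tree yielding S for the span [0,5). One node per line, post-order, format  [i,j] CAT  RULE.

[0,5] S   >
  [0,1] "chased" : S/N
  [1,5] N   >
    [1,3] N/(PP/N)   >
      [1,2] "heard" : (N/(PP/N))/PP
      [2,3] "song" : PP
    [3,5] PP/N   >
      [3,4] "near" : (PP/N)/NP
      [4,5] "quickly" : NP

[0,1] S/N  lex  "chased"
[1,2] (N/(PP/N))/PP  lex  "heard"
[2,3] PP  lex  "song"
[1,3] N/(PP/N)  >  k=2
[3,4] (PP/N)/NP  lex  "near"
[4,5] NP  lex  "quickly"
[3,5] PP/N  >  k=4
[1,5] N  >  k=3
[0,5] S  >  k=1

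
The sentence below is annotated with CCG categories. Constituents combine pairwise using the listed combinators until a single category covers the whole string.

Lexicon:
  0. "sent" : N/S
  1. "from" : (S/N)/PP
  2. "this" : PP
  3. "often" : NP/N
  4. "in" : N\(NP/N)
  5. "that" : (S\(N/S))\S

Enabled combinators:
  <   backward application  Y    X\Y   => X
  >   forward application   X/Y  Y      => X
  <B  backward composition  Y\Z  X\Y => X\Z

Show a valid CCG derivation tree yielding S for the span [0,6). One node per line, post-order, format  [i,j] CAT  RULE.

[0,6] S   <
  [0,1] "sent" : N/S
  [1,6] S\(N/S)   <
    [1,5] S   >
      [1,3] S/N   >
        [1,2] "from" : (S/N)/PP
        [2,3] "this" : PP
      [3,5] N   <
        [3,4] "often" : NP/N
        [4,5] "in" : N\(NP/N)
    [5,6] "that" : (S\(N/S))\S

[0,1] N/S  lex  "sent"
[1,2] (S/N)/PP  lex  "from"
[2,3] PP  lex  "this"
[1,3] S/N  >  k=2
[3,4] NP/N  lex  "often"
[4,5] N\(NP/N)  lex  "in"
[3,5] N  <  k=4
[1,5] S  >  k=3
[5,6] (S\(N/S))\S  lex  "that"
[1,6] S\(N/S)  <  k=5
[0,6] S  <  k=1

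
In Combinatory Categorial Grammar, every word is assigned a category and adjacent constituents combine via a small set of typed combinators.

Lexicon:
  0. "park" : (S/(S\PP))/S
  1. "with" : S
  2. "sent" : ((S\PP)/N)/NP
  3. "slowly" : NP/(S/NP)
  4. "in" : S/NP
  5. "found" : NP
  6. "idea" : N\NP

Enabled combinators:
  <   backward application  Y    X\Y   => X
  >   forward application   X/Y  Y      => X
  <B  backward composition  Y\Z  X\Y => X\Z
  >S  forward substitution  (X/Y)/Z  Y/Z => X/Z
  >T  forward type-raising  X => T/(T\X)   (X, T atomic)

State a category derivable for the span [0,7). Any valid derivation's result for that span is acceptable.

[0,7] S   >
  [0,2] S/(S\PP)   >
    [0,1] "park" : (S/(S\PP))/S
    [1,2] "with" : S
  [2,7] S\PP   >
    [2,5] (S\PP)/N   >
      [2,3] "sent" : ((S\PP)/N)/NP
      [3,5] NP   >
        [3,4] "slowly" : NP/(S/NP)
        [4,5] "in" : S/NP
    [5,7] N   <
      [5,6] "found" : NP
      [6,7] "idea" : N\NP

S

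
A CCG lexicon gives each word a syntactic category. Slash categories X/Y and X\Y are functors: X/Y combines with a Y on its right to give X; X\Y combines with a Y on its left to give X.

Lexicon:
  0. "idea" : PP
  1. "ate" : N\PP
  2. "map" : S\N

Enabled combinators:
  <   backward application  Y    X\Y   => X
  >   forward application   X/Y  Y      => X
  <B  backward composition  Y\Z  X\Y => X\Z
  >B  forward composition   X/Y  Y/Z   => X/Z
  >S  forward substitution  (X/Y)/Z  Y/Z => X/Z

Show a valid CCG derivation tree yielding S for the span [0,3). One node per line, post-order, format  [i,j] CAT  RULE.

[0,3] S   <
  [0,2] N   <
    [0,1] "idea" : PP
    [1,2] "ate" : N\PP
  [2,3] "map" : S\N

[0,1] PP  lex  "idea"
[1,2] N\PP  lex  "ate"
[0,2] N  <  k=1
[2,3] S\N  lex  "map"
[0,3] S  <  k=2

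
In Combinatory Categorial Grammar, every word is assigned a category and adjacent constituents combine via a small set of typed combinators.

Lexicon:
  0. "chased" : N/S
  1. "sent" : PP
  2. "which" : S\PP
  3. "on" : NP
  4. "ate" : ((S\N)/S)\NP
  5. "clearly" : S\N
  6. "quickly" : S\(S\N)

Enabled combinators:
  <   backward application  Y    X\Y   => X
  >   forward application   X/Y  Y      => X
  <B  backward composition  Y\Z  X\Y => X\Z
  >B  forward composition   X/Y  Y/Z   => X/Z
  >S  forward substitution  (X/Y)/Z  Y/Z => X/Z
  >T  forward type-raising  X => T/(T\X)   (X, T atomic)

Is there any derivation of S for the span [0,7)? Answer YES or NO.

[0,7] S   <
  [0,3] N   >
    [0,1] "chased" : N/S
    [1,3] S   >
      [1,2] S/(S\PP)   >T
        [1,2] "sent" : PP
      [2,3] "which" : S\PP
  [3,7] S\N   >
    [3,5] (S\N)/S   <
      [3,4] "on" : NP
      [4,5] "ate" : ((S\N)/S)\NP
    [5,7] S   <
      [5,6] "clearly" : S\N
      [6,7] "quickly" : S\(S\N)

YES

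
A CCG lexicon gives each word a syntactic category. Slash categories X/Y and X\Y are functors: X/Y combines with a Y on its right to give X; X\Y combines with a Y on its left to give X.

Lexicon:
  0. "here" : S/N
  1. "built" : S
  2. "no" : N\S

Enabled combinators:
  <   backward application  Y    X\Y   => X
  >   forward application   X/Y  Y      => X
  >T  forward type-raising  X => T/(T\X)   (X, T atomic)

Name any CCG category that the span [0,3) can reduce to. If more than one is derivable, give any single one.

S

[0,3] S   >
  [0,1] "here" : S/N
  [1,3] N   >
    [1,2] N/(N\S)   >T
      [1,2] "built" : S
    [2,3] "no" : N\S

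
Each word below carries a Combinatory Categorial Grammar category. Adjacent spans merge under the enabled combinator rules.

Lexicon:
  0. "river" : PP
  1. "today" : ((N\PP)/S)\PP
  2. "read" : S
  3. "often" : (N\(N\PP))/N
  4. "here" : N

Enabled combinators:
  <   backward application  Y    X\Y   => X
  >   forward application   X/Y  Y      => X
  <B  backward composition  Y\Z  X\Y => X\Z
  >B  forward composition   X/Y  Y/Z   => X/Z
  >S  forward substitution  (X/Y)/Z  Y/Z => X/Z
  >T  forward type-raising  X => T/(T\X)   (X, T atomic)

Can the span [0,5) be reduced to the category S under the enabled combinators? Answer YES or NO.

PP ((N\PP)/S)\PP S (N\(N\PP))/N N
CKY chart[0,5] = {N, N/(N\N), NP/(NP\N), PP/(PP\N), S/(S\N)}; S ∉ chart

NO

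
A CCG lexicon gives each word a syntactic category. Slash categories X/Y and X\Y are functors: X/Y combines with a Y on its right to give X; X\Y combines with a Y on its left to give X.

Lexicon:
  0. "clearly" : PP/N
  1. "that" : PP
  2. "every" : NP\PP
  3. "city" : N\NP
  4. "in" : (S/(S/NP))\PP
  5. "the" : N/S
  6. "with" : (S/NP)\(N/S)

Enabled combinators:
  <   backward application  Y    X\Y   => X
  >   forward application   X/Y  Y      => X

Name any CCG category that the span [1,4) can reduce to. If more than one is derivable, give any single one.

N

[0,7] S   >
  [0,5] S/(S/NP)   <
    [0,4] PP   >
      [0,1] "clearly" : PP/N
      [1,4] N   <
        [1,3] NP   <
          [1,2] "that" : PP
          [2,3] "every" : NP\PP
        [3,4] "city" : N\NP
    [4,5] "in" : (S/(S/NP))\PP
  [5,7] S/NP   <
    [5,6] "the" : N/S
    [6,7] "with" : (S/NP)\(N/S)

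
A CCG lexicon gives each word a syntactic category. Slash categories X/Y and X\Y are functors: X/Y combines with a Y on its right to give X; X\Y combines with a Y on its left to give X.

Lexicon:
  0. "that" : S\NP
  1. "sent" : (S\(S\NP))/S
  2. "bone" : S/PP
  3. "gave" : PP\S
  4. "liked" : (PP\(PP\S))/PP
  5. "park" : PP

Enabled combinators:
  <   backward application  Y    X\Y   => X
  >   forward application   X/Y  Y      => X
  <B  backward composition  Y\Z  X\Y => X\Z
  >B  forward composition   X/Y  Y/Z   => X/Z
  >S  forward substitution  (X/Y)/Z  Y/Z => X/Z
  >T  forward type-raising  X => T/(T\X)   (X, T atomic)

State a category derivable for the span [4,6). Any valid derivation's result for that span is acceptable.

PP\(PP\S)

[0,6] S   <
  [0,1] "that" : S\NP
  [1,6] S\(S\NP)   >
    [1,2] "sent" : (S\(S\NP))/S
    [2,6] S   >
      [2,3] "bone" : S/PP
      [3,6] PP   <
        [3,4] "gave" : PP\S
        [4,6] PP\(PP\S)   >
          [4,5] "liked" : (PP\(PP\S))/PP
          [5,6] "park" : PP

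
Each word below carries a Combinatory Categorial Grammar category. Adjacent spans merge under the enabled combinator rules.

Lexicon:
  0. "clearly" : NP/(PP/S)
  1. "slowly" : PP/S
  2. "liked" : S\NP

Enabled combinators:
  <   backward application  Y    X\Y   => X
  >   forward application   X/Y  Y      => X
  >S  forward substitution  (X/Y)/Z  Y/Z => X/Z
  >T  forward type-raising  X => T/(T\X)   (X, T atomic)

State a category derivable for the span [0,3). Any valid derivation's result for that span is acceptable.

[0,3] S   <
  [0,2] NP   >
    [0,1] "clearly" : NP/(PP/S)
    [1,2] "slowly" : PP/S
  [2,3] "liked" : S\NP

S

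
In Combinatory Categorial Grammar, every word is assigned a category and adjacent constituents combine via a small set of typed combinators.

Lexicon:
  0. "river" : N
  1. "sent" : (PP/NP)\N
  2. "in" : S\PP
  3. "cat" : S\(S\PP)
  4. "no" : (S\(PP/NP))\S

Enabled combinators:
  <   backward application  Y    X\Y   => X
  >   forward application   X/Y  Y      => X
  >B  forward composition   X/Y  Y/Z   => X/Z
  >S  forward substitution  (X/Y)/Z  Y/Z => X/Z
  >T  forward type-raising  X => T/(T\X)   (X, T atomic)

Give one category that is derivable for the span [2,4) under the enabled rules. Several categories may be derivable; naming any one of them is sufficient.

[0,5] S   <
  [0,2] PP/NP   <
    [0,1] "river" : N
    [1,2] "sent" : (PP/NP)\N
  [2,5] S\(PP/NP)   <
    [2,4] S   <
      [2,3] "in" : S\PP
      [3,4] "cat" : S\(S\PP)
    [4,5] "no" : (S\(PP/NP))\S

S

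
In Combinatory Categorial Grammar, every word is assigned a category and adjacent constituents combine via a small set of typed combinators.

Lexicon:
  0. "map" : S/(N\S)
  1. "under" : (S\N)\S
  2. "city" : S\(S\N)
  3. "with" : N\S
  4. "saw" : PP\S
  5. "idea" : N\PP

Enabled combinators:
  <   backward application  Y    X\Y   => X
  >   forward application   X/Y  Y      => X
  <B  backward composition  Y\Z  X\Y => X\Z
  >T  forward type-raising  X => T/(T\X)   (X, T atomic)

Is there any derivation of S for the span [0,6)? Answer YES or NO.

NO

S/(N\S) (S\N)\S S\(S\N) N\S PP\S N\PP
CKY chart[0,6] = {N, N/(N\N), NP/(NP\N), PP/(PP\N), S/(S\N)}; S ∉ chart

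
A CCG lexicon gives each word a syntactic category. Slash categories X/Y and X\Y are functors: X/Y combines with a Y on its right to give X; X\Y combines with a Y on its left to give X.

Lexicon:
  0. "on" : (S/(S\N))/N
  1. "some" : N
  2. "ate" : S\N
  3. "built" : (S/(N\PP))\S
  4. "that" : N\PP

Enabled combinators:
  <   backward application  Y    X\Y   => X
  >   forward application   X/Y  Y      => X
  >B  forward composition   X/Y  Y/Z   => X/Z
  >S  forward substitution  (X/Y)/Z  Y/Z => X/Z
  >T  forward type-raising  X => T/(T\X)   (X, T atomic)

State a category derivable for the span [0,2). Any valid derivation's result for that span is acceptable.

[0,5] S   >
  [0,4] S/(N\PP)   <
    [0,3] S   >
      [0,2] S/(S\N)   >
        [0,1] "on" : (S/(S\N))/N
        [1,2] "some" : N
      [2,3] "ate" : S\N
    [3,4] "built" : (S/(N\PP))\S
  [4,5] "that" : N\PP

S/(S\N)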